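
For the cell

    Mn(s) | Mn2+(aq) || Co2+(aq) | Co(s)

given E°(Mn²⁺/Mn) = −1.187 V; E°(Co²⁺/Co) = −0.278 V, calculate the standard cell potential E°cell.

+0.909 V

By convention the left-hand electrode in cell notation is the anode (oxidation) and the right-hand electrode is the cathode (reduction).
E°cell = E°(right) − E°(left) = −0.278 − (−1.187) = +0.909 V.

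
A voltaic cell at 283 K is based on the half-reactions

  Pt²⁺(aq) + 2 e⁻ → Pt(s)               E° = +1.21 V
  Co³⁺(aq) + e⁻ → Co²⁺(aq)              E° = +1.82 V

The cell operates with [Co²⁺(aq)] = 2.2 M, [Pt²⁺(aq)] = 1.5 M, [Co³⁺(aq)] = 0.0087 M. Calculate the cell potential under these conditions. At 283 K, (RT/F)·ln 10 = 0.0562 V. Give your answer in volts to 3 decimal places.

Co³⁺/Co²⁺ is reduced (cathode, E° = +1.82 V) and Pt²⁺/Pt is oxidized (anode).
The standard potential is +1.82 − (+1.21) = +0.61 V and the balanced reaction transfers n = 2 electrons.
The balanced reaction is 2 Co³⁺(aq) + Pt(s) → 2 Co²⁺(aq) + Pt²⁺(aq), so Q = ([Co²⁺(aq)]^2·[Pt²⁺(aq)]) / [Co³⁺(aq)]^2 = 9.59×10^4 and log Q = 4.982.
By the Nernst equation, E = +0.61 − (0.0562/2)·(4.982) = +0.470 V.

+0.470 V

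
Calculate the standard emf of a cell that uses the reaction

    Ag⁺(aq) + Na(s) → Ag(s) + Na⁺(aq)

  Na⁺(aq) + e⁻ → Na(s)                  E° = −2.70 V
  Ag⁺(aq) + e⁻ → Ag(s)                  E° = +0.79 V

Ag⁺(aq) gains electrons, so the Ag⁺/Ag couple is the cathode; the Na⁺/Na couple is the anode.
E°cell = E°(cathode) − E°(anode) = +0.79 − (−2.70) = +3.49 V.

+3.49 V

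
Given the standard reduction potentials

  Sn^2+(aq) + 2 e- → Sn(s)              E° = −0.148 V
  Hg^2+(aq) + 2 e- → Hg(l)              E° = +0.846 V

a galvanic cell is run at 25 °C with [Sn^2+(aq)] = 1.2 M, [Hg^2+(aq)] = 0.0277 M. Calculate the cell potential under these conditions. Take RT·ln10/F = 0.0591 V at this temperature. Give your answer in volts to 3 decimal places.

+0.946 V

Since E°(Hg²⁺/Hg) > E°(Sn²⁺/Sn), Hg²⁺/Hg serves as the cathode.
The standard potential is +0.846 − (−0.148) = +0.994 V and the balanced reaction transfers n = 2 electrons.
The balanced reaction is Hg^2+(aq) + Sn(s) → Hg(l) + Sn^2+(aq), so Q = [Sn^2+(aq)] / [Hg^2+(aq)] = 43.3 and log Q = 1.637.
E = E° − (0.0591/n)·log Q = +0.994 − (0.0591/2)(1.637) = +0.946 V.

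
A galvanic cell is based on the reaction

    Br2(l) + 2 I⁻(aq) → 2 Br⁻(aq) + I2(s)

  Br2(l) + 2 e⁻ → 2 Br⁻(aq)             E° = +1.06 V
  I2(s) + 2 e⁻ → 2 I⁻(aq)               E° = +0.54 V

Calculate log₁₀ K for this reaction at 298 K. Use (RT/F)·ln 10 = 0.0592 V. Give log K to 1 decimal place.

log K = 17.6

The Br₂/Br⁻ couple is reduced (cathode); E°cell = +1.06 − (+0.54) = +0.52 V with n = 2.
At equilibrium E = 0, so log K = nE°cell / 0.0592 = (2)(+0.52) / 0.0592 = 17.6.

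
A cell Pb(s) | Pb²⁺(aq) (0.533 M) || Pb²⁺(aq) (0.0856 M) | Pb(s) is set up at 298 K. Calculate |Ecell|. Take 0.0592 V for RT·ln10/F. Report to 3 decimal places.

For a concentration cell E°cell = 0, since both electrodes use the same couple.
The compartment with the higher Pb²⁺(aq) concentration (0.533 M) acts as the cathode; ions are reduced there and produced at the dilute (0.0856 M) anode.
With n = 2, Ecell = −(0.0592/2)·log([dilute]/[conc]) = −(0.0592/2)·log(0.0856/0.533) = +0.024 V.

0.024 V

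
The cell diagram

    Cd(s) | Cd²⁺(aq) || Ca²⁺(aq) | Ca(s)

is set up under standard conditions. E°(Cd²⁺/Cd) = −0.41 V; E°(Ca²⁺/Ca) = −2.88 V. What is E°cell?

−2.47 V

By convention the left-hand electrode in cell notation is the anode (oxidation) and the right-hand electrode is the cathode (reduction).
E°cell = E°(right) − E°(left) = −2.88 − (−0.41) = −2.47 V.
The negative sign shows that, as written, the cell would require an external voltage to drive the reaction.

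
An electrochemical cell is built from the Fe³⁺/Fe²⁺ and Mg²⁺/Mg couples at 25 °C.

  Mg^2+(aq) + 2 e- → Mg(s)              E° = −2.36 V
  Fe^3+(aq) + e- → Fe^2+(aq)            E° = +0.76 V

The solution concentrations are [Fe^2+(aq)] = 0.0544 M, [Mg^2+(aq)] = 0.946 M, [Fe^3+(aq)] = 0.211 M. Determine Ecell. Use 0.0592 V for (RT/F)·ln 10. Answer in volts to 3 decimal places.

+3.156 V

Since E°(Fe³⁺/Fe²⁺) > E°(Mg²⁺/Mg), Fe³⁺/Fe²⁺ serves as the cathode.
The standard potential is +0.76 − (−2.36) = +3.12 V and the balanced reaction transfers n = 2 electrons.
The balanced reaction is 2 Fe^3+(aq) + Mg(s) → 2 Fe^2+(aq) + Mg^2+(aq), so Q = ([Fe^2+(aq)]^2·[Mg^2+(aq)]) / [Fe^3+(aq)]^2 = 0.0629 and log Q = −1.201.
E = E° − (0.0592/n)·log Q = +3.12 − (0.0592/2)(−1.201) = +3.156 V.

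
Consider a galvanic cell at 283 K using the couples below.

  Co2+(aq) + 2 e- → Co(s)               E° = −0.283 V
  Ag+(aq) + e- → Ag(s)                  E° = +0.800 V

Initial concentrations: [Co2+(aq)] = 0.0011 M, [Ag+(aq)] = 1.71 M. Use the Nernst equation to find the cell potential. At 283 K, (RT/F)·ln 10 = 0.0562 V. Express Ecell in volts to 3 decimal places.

+1.179 V

The Ag⁺/Ag couple has the more positive E°, so it is the cathode; Co²⁺/Co is the anode.
The standard potential is +0.800 − (−0.283) = +1.083 V and the balanced reaction transfers n = 2 electrons.
The balanced reaction is 2 Ag+(aq) + Co(s) → 2 Ag(s) + Co2+(aq), so Q = [Co2+(aq)] / [Ag+(aq)]^2 = 0.000376 and log Q = −3.425.
E = E° − (0.0562/n)·log Q = +1.083 − (0.0562/2)(−3.425) = +1.179 V.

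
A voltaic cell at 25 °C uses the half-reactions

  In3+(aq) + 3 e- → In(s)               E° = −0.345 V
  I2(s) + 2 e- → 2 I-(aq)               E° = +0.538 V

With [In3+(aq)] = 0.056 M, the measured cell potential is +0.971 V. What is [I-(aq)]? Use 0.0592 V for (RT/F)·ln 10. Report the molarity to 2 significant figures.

0.085 M

With I₂/I⁻ at the cathode and In³⁺/In at the anode, E°cell = +0.538 − (−0.345) = +0.883 V (n = 6).
From the Nernst equation, log Q = n(E° − E)/0.0592 = 6·(+0.883 − (+0.971))/0.0592 = −8.919.
Balancing electrons gives 3 I2(s) + 2 In(s) → 6 I-(aq) + 2 In3+(aq); thus Q = [I-(aq)]^6·[In3+(aq)]^2.
Isolating [I-(aq)] in Q = 10^{−8.919} yields log [I-(aq)] = −1.069, i.e. 0.085 M.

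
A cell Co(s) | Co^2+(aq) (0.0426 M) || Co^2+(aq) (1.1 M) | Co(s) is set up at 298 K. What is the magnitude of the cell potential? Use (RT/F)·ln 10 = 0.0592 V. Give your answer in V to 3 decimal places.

For a concentration cell E°cell = 0, since both electrodes use the same couple.
The compartment with the higher Co^2+(aq) concentration (1.1 M) acts as the cathode; ions are reduced there and produced at the dilute (0.0426 M) anode.
With n = 2, Ecell = −(0.0592/2)·log([dilute]/[conc]) = −(0.0592/2)·log(0.0426/1.1) = +0.042 V.

0.042 V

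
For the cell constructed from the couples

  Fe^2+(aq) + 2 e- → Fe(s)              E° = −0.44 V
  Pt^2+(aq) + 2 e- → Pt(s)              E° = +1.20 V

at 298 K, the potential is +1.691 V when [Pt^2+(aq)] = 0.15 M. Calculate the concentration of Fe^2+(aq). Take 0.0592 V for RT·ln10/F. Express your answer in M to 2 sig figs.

0.0028 M

The Pt²⁺/Pt couple has the larger reduction potential, so it is the cathode: E°cell = +1.20 − (−0.44) = +1.64 V and n = 2.
Rearranging E = E° − (0.0592/n)·log Q gives log Q = 2(+1.64 − (+1.691))/0.0592 = −1.723.
Balancing electrons gives Pt^2+(aq) + Fe(s) → Pt(s) + Fe^2+(aq); thus Q = [Fe^2+(aq)] / [Pt^2+(aq)].
Isolating [Fe^2+(aq)] in Q = 10^{−1.723} yields log [Fe^2+(aq)] = −2.547, i.e. 0.0028 M.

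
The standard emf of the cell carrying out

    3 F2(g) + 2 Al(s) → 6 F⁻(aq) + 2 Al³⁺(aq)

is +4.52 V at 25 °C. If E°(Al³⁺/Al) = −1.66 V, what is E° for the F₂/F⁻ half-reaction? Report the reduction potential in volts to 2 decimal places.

In the reaction as written the F₂/F⁻ couple is reduced (cathode) and Al³⁺/Al is oxidized (anode), so E°cell = E°(F₂/F⁻) − E°(Al³⁺/Al).
E°(F₂/F⁻) = E°cell + E°(anode) = +4.52 + (−1.66) = +2.86 V.

+2.86 V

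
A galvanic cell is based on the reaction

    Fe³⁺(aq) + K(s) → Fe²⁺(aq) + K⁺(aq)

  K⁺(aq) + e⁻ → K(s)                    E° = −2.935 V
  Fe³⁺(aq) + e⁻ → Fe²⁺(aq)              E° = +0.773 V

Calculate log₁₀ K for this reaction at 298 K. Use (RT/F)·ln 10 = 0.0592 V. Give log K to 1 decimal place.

log K = 62.6

The Fe³⁺/Fe²⁺ couple is reduced (cathode); E°cell = +0.773 − (−2.935) = +3.708 V with n = 1.
At equilibrium E = 0, so log K = nE°cell / 0.0592 = (1)(+3.708) / 0.0592 = 62.6.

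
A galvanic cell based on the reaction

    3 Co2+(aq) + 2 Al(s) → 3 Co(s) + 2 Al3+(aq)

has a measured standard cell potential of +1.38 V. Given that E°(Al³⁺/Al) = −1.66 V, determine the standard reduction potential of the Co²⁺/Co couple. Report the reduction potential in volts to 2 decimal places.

In the reaction as written the Co²⁺/Co couple is reduced (cathode) and Al³⁺/Al is oxidized (anode), so E°cell = E°(Co²⁺/Co) − E°(Al³⁺/Al).
E°(Co²⁺/Co) = E°cell + E°(anode) = +1.38 + (−1.66) = −0.28 V.

−0.28 V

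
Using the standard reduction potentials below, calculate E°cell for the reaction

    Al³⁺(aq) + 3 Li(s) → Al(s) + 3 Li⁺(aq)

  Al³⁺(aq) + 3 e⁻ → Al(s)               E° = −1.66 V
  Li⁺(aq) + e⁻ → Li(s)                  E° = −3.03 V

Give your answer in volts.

In the reaction as written, Al³⁺(aq) is reduced (cathode) and Li⁺(aq) is produced by oxidation at the anode.
E°cell = E°(cathode) − E°(anode) = −1.66 − (−3.03) = +1.37 V.

+1.37 V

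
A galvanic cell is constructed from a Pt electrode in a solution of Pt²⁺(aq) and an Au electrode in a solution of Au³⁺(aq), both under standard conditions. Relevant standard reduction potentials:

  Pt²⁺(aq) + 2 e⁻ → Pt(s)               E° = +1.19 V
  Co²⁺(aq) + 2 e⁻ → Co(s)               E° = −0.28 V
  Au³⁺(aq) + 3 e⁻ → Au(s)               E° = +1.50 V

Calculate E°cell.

Of the two couples in this cell, the one with the more positive reduction potential is reduced at the cathode: here that is Au³⁺/Au (+1.50 V); Pt²⁺/Pt (+1.19 V) is the anode.
E°cell = E°(cathode) − E°(anode) = +1.50 − (+1.19) = +0.31 V.

+0.31 V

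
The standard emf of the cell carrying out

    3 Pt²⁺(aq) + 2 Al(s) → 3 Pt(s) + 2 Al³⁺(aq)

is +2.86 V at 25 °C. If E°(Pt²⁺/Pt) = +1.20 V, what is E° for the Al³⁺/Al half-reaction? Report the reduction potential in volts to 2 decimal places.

−1.66 V

In the reaction as written the Pt²⁺/Pt couple is reduced (cathode) and Al³⁺/Al is oxidized (anode), so E°cell = E°(Pt²⁺/Pt) − E°(Al³⁺/Al).
E°(Al³⁺/Al) = E°(cathode) − E°cell = +1.20 − (+2.86) = −1.66 V.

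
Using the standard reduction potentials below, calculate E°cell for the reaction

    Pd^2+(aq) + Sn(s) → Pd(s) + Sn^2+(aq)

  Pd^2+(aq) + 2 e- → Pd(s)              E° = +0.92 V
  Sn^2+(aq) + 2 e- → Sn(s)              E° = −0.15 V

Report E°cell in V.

In the reaction as written, Pd^2+(aq) is reduced (cathode) and Sn^2+(aq) is produced by oxidation at the anode.
E°cell = E°(cathode) − E°(anode) = +0.92 − (−0.15) = +1.07 V.
The positive value indicates the reaction is spontaneous as written.

+1.07 V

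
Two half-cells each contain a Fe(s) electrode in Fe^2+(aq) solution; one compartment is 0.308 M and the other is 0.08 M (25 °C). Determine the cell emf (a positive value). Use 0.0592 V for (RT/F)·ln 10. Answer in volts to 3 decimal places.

0.017 V

For a concentration cell E°cell = 0, since both electrodes use the same couple.
The compartment with the higher Fe^2+(aq) concentration (0.308 M) acts as the cathode; ions are reduced there and produced at the dilute (0.08 M) anode.
With n = 2, Ecell = −(0.0592/2)·log([dilute]/[conc]) = −(0.0592/2)·log(0.08/0.308) = +0.017 V.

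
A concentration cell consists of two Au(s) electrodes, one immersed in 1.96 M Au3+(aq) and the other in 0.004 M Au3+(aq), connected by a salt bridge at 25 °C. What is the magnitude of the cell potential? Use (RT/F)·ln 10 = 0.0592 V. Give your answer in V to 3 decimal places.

0.053 V

For a concentration cell E°cell = 0, since both electrodes use the same couple.
The compartment with the higher Au3+(aq) concentration (1.96 M) acts as the cathode; ions are reduced there and produced at the dilute (0.004 M) anode.
With n = 3, Ecell = −(0.0592/3)·log([dilute]/[conc]) = −(0.0592/3)·log(0.004/1.96) = +0.053 V.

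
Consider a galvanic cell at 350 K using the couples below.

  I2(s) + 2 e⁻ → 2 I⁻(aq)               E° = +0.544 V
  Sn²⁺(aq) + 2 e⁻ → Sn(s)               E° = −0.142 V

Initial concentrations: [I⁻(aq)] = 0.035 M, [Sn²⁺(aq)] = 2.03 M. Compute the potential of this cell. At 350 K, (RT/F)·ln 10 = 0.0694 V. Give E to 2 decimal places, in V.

The I₂/I⁻ couple has the more positive E°, so it is the cathode; Sn²⁺/Sn is the anode.
The standard potential is +0.544 − (−0.142) = +0.686 V and the balanced reaction transfers n = 2 electrons.
For the overall reaction I2(s) + Sn(s) → 2 I⁻(aq) + Sn²⁺(aq), Q = [I⁻(aq)]^2·[Sn²⁺(aq)] = 0.00249, giving log Q = −2.604.
By the Nernst equation, E = +0.686 − (0.0694/2)·(−2.604) = +0.78 V.

+0.78 V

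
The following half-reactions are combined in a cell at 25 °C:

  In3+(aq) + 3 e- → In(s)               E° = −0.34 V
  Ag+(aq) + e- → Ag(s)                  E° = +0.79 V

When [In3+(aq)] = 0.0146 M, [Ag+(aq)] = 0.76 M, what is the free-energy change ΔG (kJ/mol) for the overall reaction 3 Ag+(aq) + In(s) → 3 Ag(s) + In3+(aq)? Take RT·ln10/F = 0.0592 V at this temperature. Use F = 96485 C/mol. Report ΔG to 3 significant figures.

The standard cell potential is +0.79 − (−0.34) = +1.13 V, with n = 3 electrons in the balanced equation.
Q = [In3+(aq)] / [Ag+(aq)]^3 = 0.0333, so log Q = −1.478 and E = +1.13 − (0.0592/3)(−1.478) = +1.1592 V.
ΔG = −nFE = −(3)(96485)(+1.1592) J/mol = −336 kJ/mol.

−336 kJ/mol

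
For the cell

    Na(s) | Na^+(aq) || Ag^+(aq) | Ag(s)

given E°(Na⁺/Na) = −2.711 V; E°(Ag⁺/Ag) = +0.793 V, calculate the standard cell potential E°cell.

+3.504 V

By convention the left-hand electrode in cell notation is the anode (oxidation) and the right-hand electrode is the cathode (reduction).
E°cell = E°(right) − E°(left) = +0.793 − (−2.711) = +3.504 V.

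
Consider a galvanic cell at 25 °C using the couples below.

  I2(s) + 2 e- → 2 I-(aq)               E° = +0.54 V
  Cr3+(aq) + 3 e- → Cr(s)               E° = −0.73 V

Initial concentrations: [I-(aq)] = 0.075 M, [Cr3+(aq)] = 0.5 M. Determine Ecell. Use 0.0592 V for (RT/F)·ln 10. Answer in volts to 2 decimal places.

+1.34 V

Since E°(I₂/I⁻) > E°(Cr³⁺/Cr), I₂/I⁻ serves as the cathode.
E°cell = +0.54 − (−0.73) = +1.27 V, with n = 6 electrons transferred.
The balanced reaction is 3 I2(s) + 2 Cr(s) → 6 I-(aq) + 2 Cr3+(aq), so Q = [I-(aq)]^6·[Cr3+(aq)]^2 = 4.45×10^−8 and log Q = −7.352.
E = E° − (0.0592/n)·log Q = +1.27 − (0.0592/6)(−7.352) = +1.34 V.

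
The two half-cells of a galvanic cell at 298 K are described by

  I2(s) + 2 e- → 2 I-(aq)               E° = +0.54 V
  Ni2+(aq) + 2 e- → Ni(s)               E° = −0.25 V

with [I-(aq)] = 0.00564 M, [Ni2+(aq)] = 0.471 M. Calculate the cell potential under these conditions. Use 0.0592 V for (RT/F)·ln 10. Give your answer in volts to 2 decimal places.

The I₂/I⁻ couple has the more positive E°, so it is the cathode; Ni²⁺/Ni is the anode.
The standard potential is +0.54 − (−0.25) = +0.79 V and the balanced reaction transfers n = 2 electrons.
The balanced reaction is I2(s) + Ni(s) → 2 I-(aq) + Ni2+(aq), so Q = [I-(aq)]^2·[Ni2+(aq)] = 1.5×10^−5 and log Q = −4.824.
Applying E = E° − (RT ln10/nF)·log Q gives +0.79 − (0.0592/2)(−4.824) = +0.93 V.

+0.93 V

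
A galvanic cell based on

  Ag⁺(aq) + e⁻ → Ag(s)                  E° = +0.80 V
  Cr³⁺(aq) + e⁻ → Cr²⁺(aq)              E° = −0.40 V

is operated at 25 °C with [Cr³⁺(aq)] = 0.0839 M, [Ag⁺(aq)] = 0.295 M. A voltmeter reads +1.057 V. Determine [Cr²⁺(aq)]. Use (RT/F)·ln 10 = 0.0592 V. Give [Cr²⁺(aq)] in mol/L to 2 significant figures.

0.0011 M

The Ag⁺/Ag couple has the larger reduction potential, so it is the cathode: E°cell = +0.80 − (−0.40) = +1.20 V and n = 1.
Since E = E° − (0.0592/n)·log Q, log Q = n(E° − E)/0.0592 = 2.416.
The balanced reaction is Ag⁺(aq) + Cr²⁺(aq) → Ag(s) + Cr³⁺(aq), so Q = [Cr³⁺(aq)] / ([Ag⁺(aq)]·[Cr²⁺(aq)]).
Substituting the known concentrations and solving, log [Cr²⁺(aq)] = −2.962 and [Cr²⁺(aq)] = 0.0011 M.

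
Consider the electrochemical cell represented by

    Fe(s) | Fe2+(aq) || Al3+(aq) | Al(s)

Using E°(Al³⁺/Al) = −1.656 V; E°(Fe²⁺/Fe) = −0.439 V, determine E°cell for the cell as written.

−1.217 V

By convention the left-hand electrode in cell notation is the anode (oxidation) and the right-hand electrode is the cathode (reduction).
E°cell = E°(right) − E°(left) = −1.656 − (−0.439) = −1.217 V.
The negative sign shows that, as written, the cell would require an external voltage to drive the reaction.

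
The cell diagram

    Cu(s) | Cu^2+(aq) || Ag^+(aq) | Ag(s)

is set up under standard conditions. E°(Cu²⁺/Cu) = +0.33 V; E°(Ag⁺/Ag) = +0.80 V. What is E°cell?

By convention the left-hand electrode in cell notation is the anode (oxidation) and the right-hand electrode is the cathode (reduction).
E°cell = E°(right) − E°(left) = +0.80 − (+0.33) = +0.47 V.

+0.47 V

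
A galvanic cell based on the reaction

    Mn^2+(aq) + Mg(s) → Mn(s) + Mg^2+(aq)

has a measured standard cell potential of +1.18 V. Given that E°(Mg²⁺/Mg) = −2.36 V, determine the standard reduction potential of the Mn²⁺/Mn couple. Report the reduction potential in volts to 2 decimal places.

In the reaction as written the Mn²⁺/Mn couple is reduced (cathode) and Mg²⁺/Mg is oxidized (anode), so E°cell = E°(Mn²⁺/Mn) − E°(Mg²⁺/Mg).
E°(Mn²⁺/Mn) = E°cell + E°(anode) = +1.18 + (−2.36) = −1.18 V.

−1.18 V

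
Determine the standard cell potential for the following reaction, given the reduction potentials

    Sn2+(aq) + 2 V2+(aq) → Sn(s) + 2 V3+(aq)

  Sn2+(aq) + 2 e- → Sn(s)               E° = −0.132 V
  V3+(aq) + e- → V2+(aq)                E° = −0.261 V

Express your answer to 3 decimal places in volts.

In the reaction as written, Sn2+(aq) is reduced (cathode) and V3+(aq) is produced by oxidation at the anode.
E°cell = E°(cathode) − E°(anode) = −0.132 − (−0.261) = +0.129 V.
The positive value indicates the reaction is spontaneous as written.

+0.129 V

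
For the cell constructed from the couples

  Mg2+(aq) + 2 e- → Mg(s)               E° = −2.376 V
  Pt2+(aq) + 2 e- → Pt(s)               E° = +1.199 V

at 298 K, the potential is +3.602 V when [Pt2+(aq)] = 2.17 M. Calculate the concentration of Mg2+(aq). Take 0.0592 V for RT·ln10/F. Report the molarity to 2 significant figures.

0.27 M

Pt²⁺/Pt is the cathode (higher E°); E°cell = +1.199 − (−2.376) = +3.575 V with n = 2.
From the Nernst equation, log Q = n(E° − E)/0.0592 = 2·(+3.575 − (+3.602))/0.0592 = −0.912.
Balancing electrons gives Pt2+(aq) + Mg(s) → Pt(s) + Mg2+(aq); thus Q = [Mg2+(aq)] / [Pt2+(aq)].
Solving for the unknown gives log [Mg2+(aq)] = −0.576, so [Mg2+(aq)] ≈ 0.27 M.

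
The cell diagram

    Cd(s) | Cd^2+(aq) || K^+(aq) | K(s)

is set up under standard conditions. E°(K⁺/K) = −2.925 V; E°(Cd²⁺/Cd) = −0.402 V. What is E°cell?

By convention the left-hand electrode in cell notation is the anode (oxidation) and the right-hand electrode is the cathode (reduction).
E°cell = E°(right) − E°(left) = −2.925 − (−0.402) = −2.523 V.
The negative sign shows that, as written, the cell would require an external voltage to drive the reaction.

−2.523 V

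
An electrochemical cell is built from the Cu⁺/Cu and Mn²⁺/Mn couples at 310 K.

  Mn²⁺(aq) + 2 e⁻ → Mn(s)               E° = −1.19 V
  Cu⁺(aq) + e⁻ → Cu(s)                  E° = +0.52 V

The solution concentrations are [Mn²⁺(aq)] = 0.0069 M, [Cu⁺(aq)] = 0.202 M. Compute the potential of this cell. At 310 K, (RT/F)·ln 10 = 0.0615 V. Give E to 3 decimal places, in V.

+1.734 V

Since E°(Cu⁺/Cu) > E°(Mn²⁺/Mn), Cu⁺/Cu serves as the cathode.
The standard potential is +0.52 − (−1.19) = +1.71 V and the balanced reaction transfers n = 2 electrons.
For the overall reaction 2 Cu⁺(aq) + Mn(s) → 2 Cu(s) + Mn²⁺(aq), Q = [Mn²⁺(aq)] / [Cu⁺(aq)]^2 = 0.169, giving log Q = −0.772.
Applying E = E° − (RT ln10/nF)·log Q gives +1.71 − (0.0615/2)(−0.772) = +1.734 V.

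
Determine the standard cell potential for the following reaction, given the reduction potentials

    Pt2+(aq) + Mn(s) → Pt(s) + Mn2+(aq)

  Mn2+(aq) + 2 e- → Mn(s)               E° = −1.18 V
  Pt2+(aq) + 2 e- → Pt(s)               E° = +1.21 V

+2.39 V

Pt2+(aq) gains electrons, so the Pt²⁺/Pt couple is the cathode; the Mn²⁺/Mn couple is the anode.
E°cell = E°(cathode) − E°(anode) = +1.21 − (−1.18) = +2.39 V.
The positive value indicates the reaction is spontaneous as written.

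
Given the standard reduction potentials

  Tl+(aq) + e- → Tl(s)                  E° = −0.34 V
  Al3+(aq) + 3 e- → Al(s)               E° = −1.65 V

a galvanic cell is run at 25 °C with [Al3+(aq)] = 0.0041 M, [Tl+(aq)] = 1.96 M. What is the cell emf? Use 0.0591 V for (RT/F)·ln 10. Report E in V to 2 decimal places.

The Tl⁺/Tl couple has the more positive E°, so it is the cathode; Al³⁺/Al is the anode.
E°cell = E°cat − E°an = −0.34 − (−1.65) = +1.31 V; n = 3.
The balanced reaction is 3 Tl+(aq) + Al(s) → 3 Tl(s) + Al3+(aq), so Q = [Al3+(aq)] / [Tl+(aq)]^3 = 0.000545 and log Q = −3.264.
E = E° − (0.0591/n)·log Q = +1.31 − (0.0591/3)(−3.264) = +1.37 V.

+1.37 V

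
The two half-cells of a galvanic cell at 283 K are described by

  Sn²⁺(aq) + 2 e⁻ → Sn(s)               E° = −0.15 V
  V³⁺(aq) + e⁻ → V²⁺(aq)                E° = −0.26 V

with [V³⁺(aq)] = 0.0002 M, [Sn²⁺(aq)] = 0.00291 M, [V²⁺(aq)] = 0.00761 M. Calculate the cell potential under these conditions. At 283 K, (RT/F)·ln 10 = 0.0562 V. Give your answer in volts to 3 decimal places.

Since E°(Sn²⁺/Sn) > E°(V³⁺/V²⁺), Sn²⁺/Sn serves as the cathode.
E°cell = E°cat − E°an = −0.15 − (−0.26) = +0.11 V; n = 2.
The balanced reaction is Sn²⁺(aq) + 2 V²⁺(aq) → Sn(s) + 2 V³⁺(aq), so Q = [V³⁺(aq)]^2 / ([Sn²⁺(aq)]·[V²⁺(aq)]^2) = 0.237 and log Q = −0.625.
By the Nernst equation, E = +0.11 − (0.0562/2)·(−0.625) = +0.128 V.

+0.128 V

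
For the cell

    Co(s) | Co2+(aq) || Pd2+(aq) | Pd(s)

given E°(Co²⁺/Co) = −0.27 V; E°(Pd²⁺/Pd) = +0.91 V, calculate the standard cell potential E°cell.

By convention the left-hand electrode in cell notation is the anode (oxidation) and the right-hand electrode is the cathode (reduction).
E°cell = E°(right) − E°(left) = +0.91 − (−0.27) = +1.18 V.

+1.18 V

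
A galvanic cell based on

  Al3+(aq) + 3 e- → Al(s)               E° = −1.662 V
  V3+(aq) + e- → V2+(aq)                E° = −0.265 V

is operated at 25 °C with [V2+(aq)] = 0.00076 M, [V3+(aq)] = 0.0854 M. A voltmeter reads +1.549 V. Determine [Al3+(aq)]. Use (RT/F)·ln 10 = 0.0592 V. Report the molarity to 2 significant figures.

V³⁺/V²⁺ is the cathode (higher E°); E°cell = −0.265 − (−1.662) = +1.397 V with n = 3.
Since E = E° − (0.0592/n)·log Q, log Q = n(E° − E)/0.0592 = −7.703.
The balanced reaction is 3 V3+(aq) + Al(s) → 3 V2+(aq) + Al3+(aq), so Q = ([V2+(aq)]^3·[Al3+(aq)]) / [V3+(aq)]^3.
Isolating [Al3+(aq)] in Q = 10^{−7.703} yields log [Al3+(aq)] = −1.551, i.e. 0.028 M.

0.028 M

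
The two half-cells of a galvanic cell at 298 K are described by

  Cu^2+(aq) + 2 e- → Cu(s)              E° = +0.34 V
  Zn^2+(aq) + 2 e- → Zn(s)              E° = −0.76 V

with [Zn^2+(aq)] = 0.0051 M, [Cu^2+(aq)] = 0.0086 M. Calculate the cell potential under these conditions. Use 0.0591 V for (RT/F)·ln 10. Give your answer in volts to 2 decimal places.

+1.11 V

The Cu²⁺/Cu couple has the more positive E°, so it is the cathode; Zn²⁺/Zn is the anode.
E°cell = E°cat − E°an = +0.34 − (−0.76) = +1.10 V; n = 2.
The balanced reaction is Cu^2+(aq) + Zn(s) → Cu(s) + Zn^2+(aq), so Q = [Zn^2+(aq)] / [Cu^2+(aq)] = 0.593 and log Q = −0.227.
E = E° − (0.0591/n)·log Q = +1.10 − (0.0591/2)(−0.227) = +1.11 V.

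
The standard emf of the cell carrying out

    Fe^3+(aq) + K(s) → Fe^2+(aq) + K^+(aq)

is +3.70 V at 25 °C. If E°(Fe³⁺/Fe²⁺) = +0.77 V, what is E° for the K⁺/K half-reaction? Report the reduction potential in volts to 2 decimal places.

In the reaction as written the Fe³⁺/Fe²⁺ couple is reduced (cathode) and K⁺/K is oxidized (anode), so E°cell = E°(Fe³⁺/Fe²⁺) − E°(K⁺/K).
E°(K⁺/K) = E°(cathode) − E°cell = +0.77 − (+3.70) = −2.93 V.

−2.93 V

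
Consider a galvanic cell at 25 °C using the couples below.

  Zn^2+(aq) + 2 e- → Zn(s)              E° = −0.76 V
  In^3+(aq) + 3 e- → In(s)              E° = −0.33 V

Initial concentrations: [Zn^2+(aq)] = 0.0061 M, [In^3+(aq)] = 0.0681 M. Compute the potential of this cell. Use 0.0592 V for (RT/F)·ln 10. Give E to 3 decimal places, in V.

Since E°(In³⁺/In) > E°(Zn²⁺/Zn), In³⁺/In serves as the cathode.
E°cell = E°cat − E°an = −0.33 − (−0.76) = +0.43 V; n = 6.
Balancing gives 2 In^3+(aq) + 3 Zn(s) → 2 In(s) + 3 Zn^2+(aq); hence Q = [Zn^2+(aq)]^3 / [In^3+(aq)]^2 = 4.89×10^−5 (log Q = −4.310).
Applying E = E° − (RT ln10/nF)·log Q gives +0.43 − (0.0592/6)(−4.310) = +0.473 V.

+0.473 V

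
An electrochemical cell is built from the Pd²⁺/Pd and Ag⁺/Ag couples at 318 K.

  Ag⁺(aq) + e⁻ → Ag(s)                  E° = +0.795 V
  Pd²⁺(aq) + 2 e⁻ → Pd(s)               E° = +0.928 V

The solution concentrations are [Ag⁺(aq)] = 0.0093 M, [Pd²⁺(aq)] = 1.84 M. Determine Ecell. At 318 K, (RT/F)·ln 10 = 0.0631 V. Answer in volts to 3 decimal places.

+0.270 V

Pd²⁺/Pd is reduced (cathode, E° = +0.928 V) and Ag⁺/Ag is oxidized (anode).
E°cell = E°cat − E°an = +0.928 − (+0.795) = +0.133 V; n = 2.
The balanced reaction is Pd²⁺(aq) + 2 Ag(s) → Pd(s) + 2 Ag⁺(aq), so Q = [Ag⁺(aq)]^2 / [Pd²⁺(aq)] = 4.7×10^−5 and log Q = −4.328.
E = E° − (0.0631/n)·log Q = +0.133 − (0.0631/2)(−4.328) = +0.270 V.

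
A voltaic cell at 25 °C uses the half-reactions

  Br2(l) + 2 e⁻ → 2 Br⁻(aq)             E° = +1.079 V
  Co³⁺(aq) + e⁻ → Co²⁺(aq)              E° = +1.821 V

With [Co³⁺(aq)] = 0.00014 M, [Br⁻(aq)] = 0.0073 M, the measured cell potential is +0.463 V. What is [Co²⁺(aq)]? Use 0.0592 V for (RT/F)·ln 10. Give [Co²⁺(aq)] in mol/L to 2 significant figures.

With Co³⁺/Co²⁺ at the cathode and Br₂/Br⁻ at the anode, E°cell = +1.821 − (+1.079) = +0.742 V (n = 2).
Since E = E° − (0.0592/n)·log Q, log Q = n(E° − E)/0.0592 = 9.426.
The balanced reaction is 2 Co³⁺(aq) + 2 Br⁻(aq) → 2 Co²⁺(aq) + Br2(l), so Q = [Co²⁺(aq)]^2 / ([Co³⁺(aq)]^2·[Br⁻(aq)]^2).
Isolating [Co²⁺(aq)] in Q = 10^{9.426} yields log [Co²⁺(aq)] = −1.278, i.e. 0.053 M.

0.053 M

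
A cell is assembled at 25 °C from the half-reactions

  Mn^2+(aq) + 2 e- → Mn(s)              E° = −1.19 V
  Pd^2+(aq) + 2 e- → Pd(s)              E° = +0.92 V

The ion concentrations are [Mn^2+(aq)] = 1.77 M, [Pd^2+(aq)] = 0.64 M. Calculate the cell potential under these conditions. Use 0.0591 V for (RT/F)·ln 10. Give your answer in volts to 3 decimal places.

+2.097 V

Pd²⁺/Pd is reduced (cathode, E° = +0.92 V) and Mn²⁺/Mn is oxidized (anode).
E°cell = +0.92 − (−1.19) = +2.11 V, with n = 2 electrons transferred.
For the overall reaction Pd^2+(aq) + Mn(s) → Pd(s) + Mn^2+(aq), Q = [Mn^2+(aq)] / [Pd^2+(aq)] = 2.77, giving log Q = 0.442.
Applying E = E° − (RT ln10/nF)·log Q gives +2.11 − (0.0591/2)(0.442) = +2.097 V.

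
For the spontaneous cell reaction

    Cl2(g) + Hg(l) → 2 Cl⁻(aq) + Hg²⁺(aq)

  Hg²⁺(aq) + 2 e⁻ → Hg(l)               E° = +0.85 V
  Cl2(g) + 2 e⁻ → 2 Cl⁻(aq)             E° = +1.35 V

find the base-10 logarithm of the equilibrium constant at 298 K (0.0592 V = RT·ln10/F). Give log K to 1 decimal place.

log K = 16.9

The Cl₂/Cl⁻ couple is reduced (cathode); E°cell = +1.35 − (+0.85) = +0.50 V with n = 2.
At equilibrium E = 0, so log K = nE°cell / 0.0592 = (2)(+0.50) / 0.0592 = 16.9.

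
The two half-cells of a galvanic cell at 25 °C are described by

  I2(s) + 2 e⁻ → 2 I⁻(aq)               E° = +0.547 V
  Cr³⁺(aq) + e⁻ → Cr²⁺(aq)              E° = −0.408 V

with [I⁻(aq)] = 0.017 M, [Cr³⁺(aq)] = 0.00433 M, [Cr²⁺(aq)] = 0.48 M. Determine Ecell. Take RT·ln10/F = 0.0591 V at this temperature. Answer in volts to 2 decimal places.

I₂/I⁻ is reduced (cathode, E° = +0.547 V) and Cr³⁺/Cr²⁺ is oxidized (anode).
E°cell = +0.547 − (−0.408) = +0.955 V, with n = 2 electrons transferred.
Balancing gives I2(s) + 2 Cr²⁺(aq) → 2 I⁻(aq) + 2 Cr³⁺(aq); hence Q = ([I⁻(aq)]^2·[Cr³⁺(aq)]^2) / [Cr²⁺(aq)]^2 = 2.35×10^−8 (log Q = −7.629).
Applying E = E° − (RT ln10/nF)·log Q gives +0.955 − (0.0591/2)(−7.629) = +1.18 V.

+1.18 V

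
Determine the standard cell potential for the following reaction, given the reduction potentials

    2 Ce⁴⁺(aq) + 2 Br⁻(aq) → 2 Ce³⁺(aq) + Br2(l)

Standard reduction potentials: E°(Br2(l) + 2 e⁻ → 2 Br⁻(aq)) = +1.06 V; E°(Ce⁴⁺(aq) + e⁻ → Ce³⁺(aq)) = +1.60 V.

+0.54 V

Ce⁴⁺(aq) gains electrons, so the Ce⁴⁺/Ce³⁺ couple is the cathode; the Br₂/Br⁻ couple is the anode.
E°cell = E°(cathode) − E°(anode) = +1.60 − (+1.06) = +0.54 V.
The positive value indicates the reaction is spontaneous as written.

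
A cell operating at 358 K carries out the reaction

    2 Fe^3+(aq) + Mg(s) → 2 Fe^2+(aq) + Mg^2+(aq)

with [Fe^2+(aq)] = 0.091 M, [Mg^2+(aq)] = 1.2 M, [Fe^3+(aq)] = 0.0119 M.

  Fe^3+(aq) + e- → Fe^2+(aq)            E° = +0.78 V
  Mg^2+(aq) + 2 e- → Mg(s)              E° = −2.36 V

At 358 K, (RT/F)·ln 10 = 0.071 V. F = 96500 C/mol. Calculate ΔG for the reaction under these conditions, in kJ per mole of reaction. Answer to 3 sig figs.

E°cell = +0.78 − (−2.36) = +3.14 V; the balanced reaction transfers n = 2 electrons.
The reaction quotient is ([Fe^2+(aq)]^2·[Mg^2+(aq)]) / [Fe^3+(aq)]^2 = 70.2; by Nernst, E = +3.14 − (0.071/2)(1.846) = +3.0745 V.
ΔG = −nFE = −(2)(96500)(+3.0745) J/mol = −593 kJ/mol.

−593 kJ/mol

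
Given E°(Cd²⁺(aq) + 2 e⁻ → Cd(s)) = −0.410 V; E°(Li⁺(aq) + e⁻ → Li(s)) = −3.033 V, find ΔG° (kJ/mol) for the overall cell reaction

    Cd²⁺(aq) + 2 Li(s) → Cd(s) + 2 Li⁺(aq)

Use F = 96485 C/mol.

In the reaction as written Cd²⁺(aq) is reduced, so the Cd²⁺/Cd couple is the cathode and Li⁺/Li is the anode.
E°cell = −0.410 − (−3.033) = +2.623 V; balancing electrons gives n = 2.
ΔG° = −nFE°cell = −(2)(96485)(+2.623) J/mol = −506 kJ/mol.

−506 kJ/mol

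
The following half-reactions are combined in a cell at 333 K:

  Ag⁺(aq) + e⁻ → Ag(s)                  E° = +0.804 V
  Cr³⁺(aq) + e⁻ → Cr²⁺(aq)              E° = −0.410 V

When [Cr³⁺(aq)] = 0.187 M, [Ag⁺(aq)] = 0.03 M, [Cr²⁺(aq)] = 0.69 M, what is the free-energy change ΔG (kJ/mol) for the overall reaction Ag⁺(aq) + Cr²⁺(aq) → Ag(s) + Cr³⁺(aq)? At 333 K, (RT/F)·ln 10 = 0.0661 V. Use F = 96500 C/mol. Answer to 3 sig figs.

−111 kJ/mol

The standard cell potential is +0.804 − (−0.410) = +1.214 V, with n = 1 electron in the balanced equation.
Q = [Cr³⁺(aq)] / ([Ag⁺(aq)]·[Cr²⁺(aq)]) = 9.03, so log Q = 0.956 and E = +1.214 − (0.0661/1)(0.956) = +1.1508 V.
Finally ΔG = −nFE = −(1)(96500 C/mol)(+1.1508 V) = −111 kJ/mol.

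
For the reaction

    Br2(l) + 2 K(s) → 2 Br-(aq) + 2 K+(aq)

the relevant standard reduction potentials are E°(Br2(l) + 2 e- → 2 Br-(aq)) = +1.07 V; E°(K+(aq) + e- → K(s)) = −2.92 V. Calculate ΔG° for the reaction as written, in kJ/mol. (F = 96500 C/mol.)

In the reaction as written Br2(l) is reduced, so the Br₂/Br⁻ couple is the cathode and K⁺/K is the anode.
E°cell = +1.07 − (−2.92) = +3.99 V; balancing electrons gives n = 2.
ΔG° = −nFE°cell = −(2)(96500)(+3.99) J/mol = −770 kJ/mol.

−770 kJ/mol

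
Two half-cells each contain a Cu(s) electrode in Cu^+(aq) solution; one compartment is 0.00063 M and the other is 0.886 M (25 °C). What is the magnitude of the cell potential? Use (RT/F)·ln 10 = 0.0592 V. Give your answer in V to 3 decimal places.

0.186 V

For a concentration cell E°cell = 0, since both electrodes use the same couple.
The compartment with the higher Cu^+(aq) concentration (0.886 M) acts as the cathode; ions are reduced there and produced at the dilute (0.00063 M) anode.
With n = 1, Ecell = −(0.0592/1)·log([dilute]/[conc]) = −(0.0592/1)·log(0.00063/0.886) = +0.186 V.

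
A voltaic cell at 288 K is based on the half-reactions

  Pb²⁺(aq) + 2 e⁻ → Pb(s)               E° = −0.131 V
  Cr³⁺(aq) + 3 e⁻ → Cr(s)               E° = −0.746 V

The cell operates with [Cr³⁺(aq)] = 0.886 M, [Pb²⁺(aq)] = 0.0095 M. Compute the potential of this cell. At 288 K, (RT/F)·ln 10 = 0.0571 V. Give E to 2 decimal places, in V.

+0.56 V

Pb²⁺/Pb is reduced (cathode, E° = −0.131 V) and Cr³⁺/Cr is oxidized (anode).
The standard potential is −0.131 − (−0.746) = +0.615 V and the balanced reaction transfers n = 6 electrons.
For the overall reaction 3 Pb²⁺(aq) + 2 Cr(s) → 3 Pb(s) + 2 Cr³⁺(aq), Q = [Cr³⁺(aq)]^2 / [Pb²⁺(aq)]^3 = 9.16×10^5, giving log Q = 5.962.
Applying E = E° − (RT ln10/nF)·log Q gives +0.615 − (0.0571/6)(5.962) = +0.56 V.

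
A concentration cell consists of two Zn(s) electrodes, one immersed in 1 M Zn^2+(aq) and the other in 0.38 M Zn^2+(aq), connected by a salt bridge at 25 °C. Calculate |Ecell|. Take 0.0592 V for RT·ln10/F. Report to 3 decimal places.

For a concentration cell E°cell = 0, since both electrodes use the same couple.
The compartment with the higher Zn^2+(aq) concentration (1 M) acts as the cathode; ions are reduced there and produced at the dilute (0.38 M) anode.
With n = 2, Ecell = −(0.0592/2)·log([dilute]/[conc]) = −(0.0592/2)·log(0.38/1) = +0.012 V.

0.012 V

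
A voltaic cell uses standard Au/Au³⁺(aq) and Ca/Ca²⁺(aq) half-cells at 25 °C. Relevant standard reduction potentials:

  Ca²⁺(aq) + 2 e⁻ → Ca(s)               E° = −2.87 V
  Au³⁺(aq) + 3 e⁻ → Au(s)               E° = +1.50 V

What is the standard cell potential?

+4.37 V

Of the two couples in this cell, the one with the more positive reduction potential is reduced at the cathode: here that is Au³⁺/Au (+1.50 V); Ca²⁺/Ca (−2.87 V) is the anode.
E°cell = E°(cathode) − E°(anode) = +1.50 − (−2.87) = +4.37 V.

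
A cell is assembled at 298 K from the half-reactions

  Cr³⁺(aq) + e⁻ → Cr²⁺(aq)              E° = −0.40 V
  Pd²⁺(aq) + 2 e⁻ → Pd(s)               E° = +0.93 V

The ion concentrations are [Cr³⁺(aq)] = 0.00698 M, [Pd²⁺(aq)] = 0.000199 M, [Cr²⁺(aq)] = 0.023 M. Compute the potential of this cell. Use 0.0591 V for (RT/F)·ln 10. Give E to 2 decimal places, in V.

Pd²⁺/Pd is reduced (cathode, E° = +0.93 V) and Cr³⁺/Cr²⁺ is oxidized (anode).
E°cell = +0.93 − (−0.40) = +1.33 V, with n = 2 electrons transferred.
The balanced reaction is Pd²⁺(aq) + 2 Cr²⁺(aq) → Pd(s) + 2 Cr³⁺(aq), so Q = [Cr³⁺(aq)]^2 / ([Pd²⁺(aq)]·[Cr²⁺(aq)]^2) = 463 and log Q = 2.665.
By the Nernst equation, E = +1.33 − (0.0591/2)·(2.665) = +1.25 V.

+1.25 V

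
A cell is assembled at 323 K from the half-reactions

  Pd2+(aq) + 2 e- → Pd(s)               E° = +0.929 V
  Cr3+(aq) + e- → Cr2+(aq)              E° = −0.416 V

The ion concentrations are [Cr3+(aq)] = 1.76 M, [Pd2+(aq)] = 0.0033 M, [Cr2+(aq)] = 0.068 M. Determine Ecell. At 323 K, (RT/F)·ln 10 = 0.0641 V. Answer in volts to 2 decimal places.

+1.17 V

Pd²⁺/Pd is reduced (cathode, E° = +0.929 V) and Cr³⁺/Cr²⁺ is oxidized (anode).
E°cell = +0.929 − (−0.416) = +1.345 V, with n = 2 electrons transferred.
For the overall reaction Pd2+(aq) + 2 Cr2+(aq) → Pd(s) + 2 Cr3+(aq), Q = [Cr3+(aq)]^2 / ([Pd2+(aq)]·[Cr2+(aq)]^2) = 2.03×10^5, giving log Q = 5.307.
Applying E = E° − (RT ln10/nF)·log Q gives +1.345 − (0.0641/2)(5.307) = +1.17 V.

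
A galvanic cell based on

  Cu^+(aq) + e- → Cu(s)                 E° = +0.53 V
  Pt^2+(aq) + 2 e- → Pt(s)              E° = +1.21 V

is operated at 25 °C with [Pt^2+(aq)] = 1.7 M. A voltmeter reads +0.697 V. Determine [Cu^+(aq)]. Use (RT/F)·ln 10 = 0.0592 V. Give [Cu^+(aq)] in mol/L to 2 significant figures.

0.67 M

Pt²⁺/Pt is the cathode (higher E°); E°cell = +1.21 − (+0.53) = +0.68 V with n = 2.
Rearranging E = E° − (0.0592/n)·log Q gives log Q = 2(+0.68 − (+0.697))/0.0592 = −0.574.
The balanced reaction is Pt^2+(aq) + 2 Cu(s) → Pt(s) + 2 Cu^+(aq), so Q = [Cu^+(aq)]^2 / [Pt^2+(aq)].
Isolating [Cu^+(aq)] in Q = 10^{−0.574} yields log [Cu^+(aq)] = −0.172, i.e. 0.67 M.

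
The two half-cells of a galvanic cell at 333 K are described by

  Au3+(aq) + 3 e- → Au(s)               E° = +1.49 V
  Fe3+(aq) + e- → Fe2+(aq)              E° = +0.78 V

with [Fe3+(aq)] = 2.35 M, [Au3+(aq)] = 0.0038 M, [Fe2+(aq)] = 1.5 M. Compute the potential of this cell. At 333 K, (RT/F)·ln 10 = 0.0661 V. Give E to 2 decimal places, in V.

Since E°(Au³⁺/Au) > E°(Fe³⁺/Fe²⁺), Au³⁺/Au serves as the cathode.
E°cell = E°cat − E°an = +1.49 − (+0.78) = +0.71 V; n = 3.
For the overall reaction Au3+(aq) + 3 Fe2+(aq) → Au(s) + 3 Fe3+(aq), Q = [Fe3+(aq)]^3 / ([Au3+(aq)]·[Fe2+(aq)]^3) = 1.01×10^3, giving log Q = 3.005.
E = E° − (0.0661/n)·log Q = +0.71 − (0.0661/3)(3.005) = +0.64 V.

+0.64 V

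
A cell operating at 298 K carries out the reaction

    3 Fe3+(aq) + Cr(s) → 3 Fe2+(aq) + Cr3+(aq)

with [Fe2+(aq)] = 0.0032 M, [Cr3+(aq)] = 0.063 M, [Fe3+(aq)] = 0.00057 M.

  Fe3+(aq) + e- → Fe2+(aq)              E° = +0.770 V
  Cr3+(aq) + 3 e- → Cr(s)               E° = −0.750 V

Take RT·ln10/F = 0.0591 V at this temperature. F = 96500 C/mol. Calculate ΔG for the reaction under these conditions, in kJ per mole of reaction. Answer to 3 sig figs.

With Fe³⁺/Fe²⁺ reduced at the cathode, E°cell = +0.770 − (−0.750) = +1.520 V and n = 3.
Here Q = ([Fe2+(aq)]^3·[Cr3+(aq)]) / [Fe3+(aq)]^3 = 11.1 (log Q = 1.047), giving E = +1.520 − (0.0591/3)·(1.047) = +1.4994 V.
Then ΔG = −nFE = −3 × 96500 × +1.4994 J/mol = −434 kJ/mol.

−434 kJ/mol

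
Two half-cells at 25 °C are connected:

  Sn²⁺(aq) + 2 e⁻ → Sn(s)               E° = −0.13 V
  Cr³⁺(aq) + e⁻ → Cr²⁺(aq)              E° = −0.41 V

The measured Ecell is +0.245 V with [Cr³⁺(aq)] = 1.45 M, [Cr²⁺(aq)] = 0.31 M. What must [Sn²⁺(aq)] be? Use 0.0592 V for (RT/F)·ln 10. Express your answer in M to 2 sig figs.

1.4 M

With Sn²⁺/Sn at the cathode and Cr³⁺/Cr²⁺ at the anode, E°cell = −0.13 − (−0.41) = +0.28 V (n = 2).
From the Nernst equation, log Q = n(E° − E)/0.0592 = 2·(+0.28 − (+0.245))/0.0592 = 1.182.
For Sn²⁺(aq) + 2 Cr²⁺(aq) → Sn(s) + 2 Cr³⁺(aq), the reaction quotient is Q = [Cr³⁺(aq)]^2 / ([Sn²⁺(aq)]·[Cr²⁺(aq)]^2).
Isolating [Sn²⁺(aq)] in Q = 10^{1.182} yields log [Sn²⁺(aq)] = 0.158, i.e. 1.4 M.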